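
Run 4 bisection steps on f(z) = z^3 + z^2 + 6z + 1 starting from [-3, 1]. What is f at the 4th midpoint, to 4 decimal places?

-0.4531

m = -1, f(m) = -5 (−); new bracket [-1, 1]
m = 0, f(m) = 1 (+); new bracket [-1, 0]
m = -0.5, f(m) = -1.875 (−); new bracket [-0.5, 0]
m = -0.25, f(m) = -0.4531 (−); new bracket [-0.25, 0]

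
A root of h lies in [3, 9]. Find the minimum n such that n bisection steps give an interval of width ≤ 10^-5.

Width after n steps is 6/2^n. Need 2^n ≥ 6/10^-5 = 600000.
2^19 = 524288 < 600000 ≤ 2^20 = 1048576, so n = 20.

20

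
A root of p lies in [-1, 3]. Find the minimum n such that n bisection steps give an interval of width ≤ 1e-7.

26

Width after n steps is 4/2^n. Need 2^n ≥ 4/1e-7 = 40000000.
2^25 = 33554432 < 40000000 ≤ 2^26 = 67108864, so n = 26.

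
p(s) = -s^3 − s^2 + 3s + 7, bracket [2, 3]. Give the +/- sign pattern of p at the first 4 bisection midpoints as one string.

---+

p(2.5) = -7.375 < 0, so the root lies in [2, 2.5]
p(2.25) = -2.703125 < 0, so the root lies in [2, 2.25]
p(2.125) = -0.736328 < 0, so the root lies in [2, 2.125]
p(2.0625) = 0.1599 > 0, so the root lies in [2.0625, 2.125]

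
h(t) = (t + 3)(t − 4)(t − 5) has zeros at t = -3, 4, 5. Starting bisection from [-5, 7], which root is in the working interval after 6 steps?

t = 1 gives h = 48, positive; keep [-5, 1]
t = -2 gives h = 42, positive; keep [-5, -2]
t = -3.5 gives h = -31.875, negative; keep [-3.5, -2]
t = -2.75 gives h = 13.0781, positive; keep [-3.5, -2.75]
t = -3.125 gives h = -7.2363, negative; keep [-3.125, -2.75]
t = -2.9375 gives h = 3.4417, positive; keep [-3.125, -2.9375]

-3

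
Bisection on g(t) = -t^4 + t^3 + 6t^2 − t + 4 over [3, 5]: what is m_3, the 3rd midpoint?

3.25

m = 4, g(m) = -96 (−); new bracket [3, 4]
m = 3.5, g(m) = -33.1875 (−); new bracket [3, 3.5]
m = 3.25, g(m) = -13.113281 (−); new bracket [3, 3.25]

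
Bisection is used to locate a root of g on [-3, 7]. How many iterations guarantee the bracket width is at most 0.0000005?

Width after n steps is 10/2^n. Need 2^n ≥ 10/0.0000005 = 20000000.
2^24 = 16777216 < 20000000 ≤ 2^25 = 33554432, so n = 25.

25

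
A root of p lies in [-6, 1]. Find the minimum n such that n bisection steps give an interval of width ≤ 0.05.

Width after n steps is 7/2^n. Need 2^n ≥ 7/0.05 = 140.
2^7 = 128 < 140 ≤ 2^8 = 256, so n = 8.

8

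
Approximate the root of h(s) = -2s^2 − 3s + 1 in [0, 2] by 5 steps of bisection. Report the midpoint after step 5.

s = 1 gives h = -4, negative; keep [0, 1]
s = 0.5 gives h = -1, negative; keep [0, 0.5]
s = 0.25 gives h = 0.125, positive; keep [0.25, 0.5]
s = 0.375 gives h = -0.4062, negative; keep [0.25, 0.375]
s = 0.3125 gives h = -0.1328, negative; keep [0.25, 0.3125]

0.3125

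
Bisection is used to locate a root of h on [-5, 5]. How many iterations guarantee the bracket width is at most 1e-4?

Width after n steps is 10/2^n. Need 2^n ≥ 10/1e-4 = 100000.
2^16 = 65536 < 100000 ≤ 2^17 = 131072, so n = 17.

17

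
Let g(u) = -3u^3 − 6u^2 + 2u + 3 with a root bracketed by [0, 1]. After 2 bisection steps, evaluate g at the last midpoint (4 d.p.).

-0.1406

midpoint 0.5: g = 2.125 > 0 → [0.5, 1]
midpoint 0.75: g = -0.140625 < 0 → [0.5, 0.75]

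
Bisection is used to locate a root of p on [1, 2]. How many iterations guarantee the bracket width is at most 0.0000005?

Width after n steps is 1/2^n. Need 2^n ≥ 1/0.0000005 = 2000000.
2^20 = 1048576 < 2000000 ≤ 2^21 = 2097152, so n = 21.

21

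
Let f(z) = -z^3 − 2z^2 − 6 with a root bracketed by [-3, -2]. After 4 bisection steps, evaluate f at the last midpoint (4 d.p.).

0.4270

m = -2.5, f(m) = -2.875 (−); new bracket [-3, -2.5]
m = -2.75, f(m) = -0.328125 (−); new bracket [-3, -2.75]
m = -2.875, f(m) = 1.232422 (+); new bracket [-2.875, -2.75]
m = -2.8125, f(m) = 0.427 (+); new bracket [-2.8125, -2.75]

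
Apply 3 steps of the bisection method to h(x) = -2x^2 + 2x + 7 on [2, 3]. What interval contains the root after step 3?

[2.375, 2.5]

m = 2.5, h(m) = -0.5 (−); new bracket [2, 2.5]
m = 2.25, h(m) = 1.375 (+); new bracket [2.25, 2.5]
m = 2.375, h(m) = 0.46875 (+); new bracket [2.375, 2.5]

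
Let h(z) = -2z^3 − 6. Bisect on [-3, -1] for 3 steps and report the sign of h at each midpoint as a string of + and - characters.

++-

m = -2, h(m) = 10 (+); new bracket [-2, -1]
m = -1.5, h(m) = 0.75 (+); new bracket [-1.5, -1]
m = -1.25, h(m) = -2.09375 (−); new bracket [-1.5, -1.25]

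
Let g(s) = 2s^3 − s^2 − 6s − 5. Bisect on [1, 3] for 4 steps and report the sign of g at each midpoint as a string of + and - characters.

-+-+

g(2) = -5 < 0, so the root lies in [2, 3]
g(2.5) = 5 > 0, so the root lies in [2, 2.5]
g(2.25) = -0.78125 < 0, so the root lies in [2.25, 2.5]
g(2.375) = 1.9023 > 0, so the root lies in [2.25, 2.375]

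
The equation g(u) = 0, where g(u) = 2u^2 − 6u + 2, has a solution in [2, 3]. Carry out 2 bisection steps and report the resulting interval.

midpoint 2.5: g = -0.5 < 0 → [2.5, 3]
midpoint 2.75: g = 0.625 > 0 → [2.5, 2.75]

[2.5, 2.75]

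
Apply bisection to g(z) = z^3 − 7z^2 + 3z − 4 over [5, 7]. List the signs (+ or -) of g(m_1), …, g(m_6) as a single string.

--+-++

midpoint 6: g = -22 < 0 → [6, 7]
midpoint 6.5: g = -5.625 < 0 → [6.5, 7]
midpoint 6.75: g = 4.859375 > 0 → [6.5, 6.75]
midpoint 6.625: g = -0.584 < 0 → [6.625, 6.75]
midpoint 6.6875: g = 2.0867 > 0 → [6.625, 6.6875]
midpoint 6.65625: g = 0.7387 > 0 → [6.625, 6.65625]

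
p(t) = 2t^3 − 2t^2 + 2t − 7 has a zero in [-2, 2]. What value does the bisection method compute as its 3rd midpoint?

midpoint 0: p = -7 < 0 → [0, 2]
midpoint 1: p = -5 < 0 → [1, 2]
midpoint 1.5: p = -1.75 < 0 → [1.5, 2]

1.5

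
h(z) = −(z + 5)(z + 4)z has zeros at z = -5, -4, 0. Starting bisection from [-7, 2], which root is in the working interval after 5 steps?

0

midpoint -2.5: h = 9.375 > 0 → [-2.5, 2]
midpoint -0.25: h = 4.453125 > 0 → [-0.25, 2]
midpoint 0.875: h = -25.060547 < 0 → [-0.25, 0.875]
midpoint 0.3125: h = -7.1594 < 0 → [-0.25, 0.3125]
midpoint 0.03125: h = -0.6338 < 0 → [-0.25, 0.03125]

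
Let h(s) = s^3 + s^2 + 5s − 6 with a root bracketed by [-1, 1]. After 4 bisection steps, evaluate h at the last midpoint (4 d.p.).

midpoint 0: h = -6 < 0 → [0, 1]
midpoint 0.5: h = -3.125 < 0 → [0.5, 1]
midpoint 0.75: h = -1.265625 < 0 → [0.75, 1]
midpoint 0.875: h = -0.1895 < 0 → [0.875, 1]

-0.1895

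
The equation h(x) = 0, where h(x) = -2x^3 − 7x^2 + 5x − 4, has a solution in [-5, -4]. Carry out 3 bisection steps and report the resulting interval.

x = -4.5 gives h = 14, positive; keep [-4.5, -4]
x = -4.25 gives h = 1.84375, positive; keep [-4.25, -4]
x = -4.125 gives h = -3.355469, negative; keep [-4.25, -4.125]

[-4.25, -4.125]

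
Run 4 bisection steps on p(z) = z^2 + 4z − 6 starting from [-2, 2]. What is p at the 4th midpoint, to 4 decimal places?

m = 0, p(m) = -6 (−); new bracket [0, 2]
m = 1, p(m) = -1 (−); new bracket [1, 2]
m = 1.5, p(m) = 2.25 (+); new bracket [1, 1.5]
m = 1.25, p(m) = 0.5625 (+); new bracket [1, 1.25]

0.5625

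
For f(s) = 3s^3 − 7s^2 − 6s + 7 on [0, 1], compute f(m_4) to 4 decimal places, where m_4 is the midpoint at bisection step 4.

s = 0.5 gives f = 2.625, positive; keep [0.5, 1]
s = 0.75 gives f = -0.171875, negative; keep [0.5, 0.75]
s = 0.625 gives f = 1.248047, positive; keep [0.625, 0.75]
s = 0.6875 gives f = 0.5413, positive; keep [0.6875, 0.75]

0.5413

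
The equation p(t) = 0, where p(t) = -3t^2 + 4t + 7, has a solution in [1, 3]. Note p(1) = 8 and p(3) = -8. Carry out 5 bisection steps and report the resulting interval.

p(2) = 3 > 0, so the root lies in [2, 3]
p(2.5) = -1.75 < 0, so the root lies in [2, 2.5]
p(2.25) = 0.8125 > 0, so the root lies in [2.25, 2.5]
p(2.375) = -0.4219 < 0, so the root lies in [2.25, 2.375]
p(2.3125) = 0.207 > 0, so the root lies in [2.3125, 2.375]

[2.3125, 2.375]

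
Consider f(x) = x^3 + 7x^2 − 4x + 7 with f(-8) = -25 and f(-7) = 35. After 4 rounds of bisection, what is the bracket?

[-7.6875, -7.625]

f(-7.5) = 8.875 > 0, so the root lies in [-8, -7.5]
f(-7.75) = -7.046875 < 0, so the root lies in [-7.75, -7.5]
f(-7.625) = 1.162109 > 0, so the root lies in [-7.75, -7.625]
f(-7.6875) = -2.8796 < 0, so the root lies in [-7.6875, -7.625]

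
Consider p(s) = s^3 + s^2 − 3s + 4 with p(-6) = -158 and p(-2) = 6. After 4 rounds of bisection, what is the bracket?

s = -4 gives p = -32, negative; keep [-4, -2]
s = -3 gives p = -5, negative; keep [-3, -2]
s = -2.5 gives p = 2.125, positive; keep [-3, -2.5]
s = -2.75 gives p = -0.9844, negative; keep [-2.75, -2.5]

[-2.75, -2.5]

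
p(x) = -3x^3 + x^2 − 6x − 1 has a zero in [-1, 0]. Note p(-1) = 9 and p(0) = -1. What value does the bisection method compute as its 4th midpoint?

-0.1875

m = -0.5, p(m) = 2.625 (+); new bracket [-0.5, 0]
m = -0.25, p(m) = 0.609375 (+); new bracket [-0.25, 0]
m = -0.125, p(m) = -0.228516 (−); new bracket [-0.25, -0.125]
m = -0.1875, p(m) = 0.1799 (+); new bracket [-0.1875, -0.125]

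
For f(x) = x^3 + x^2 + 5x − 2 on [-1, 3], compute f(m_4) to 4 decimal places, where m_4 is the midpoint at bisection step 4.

m = 1, f(m) = 5 (+); new bracket [-1, 1]
m = 0, f(m) = -2 (−); new bracket [0, 1]
m = 0.5, f(m) = 0.875 (+); new bracket [0, 0.5]
m = 0.25, f(m) = -0.6719 (−); new bracket [0.25, 0.5]

-0.6719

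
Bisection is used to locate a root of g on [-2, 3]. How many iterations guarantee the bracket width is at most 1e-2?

9

Width after n steps is 5/2^n. Need 2^n ≥ 5/1e-2 = 500.
2^8 = 256 < 500 ≤ 2^9 = 512, so n = 9.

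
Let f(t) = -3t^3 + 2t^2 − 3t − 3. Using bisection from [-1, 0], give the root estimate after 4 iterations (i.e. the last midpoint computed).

t = -0.5 gives f = -0.625, negative; keep [-1, -0.5]
t = -0.75 gives f = 1.640625, positive; keep [-0.75, -0.5]
t = -0.625 gives f = 0.388672, positive; keep [-0.625, -0.5]
t = -0.5625 gives f = -0.1458, negative; keep [-0.625, -0.5625]

-0.5625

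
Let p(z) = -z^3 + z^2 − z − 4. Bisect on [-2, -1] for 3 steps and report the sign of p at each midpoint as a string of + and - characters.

p(-1.5) = 3.125 > 0, so the root lies in [-1.5, -1]
p(-1.25) = 0.765625 > 0, so the root lies in [-1.25, -1]
p(-1.125) = -0.185547 < 0, so the root lies in [-1.25, -1.125]

++-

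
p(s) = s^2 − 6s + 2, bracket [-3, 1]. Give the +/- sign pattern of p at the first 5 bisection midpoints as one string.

midpoint -1: p = 9 > 0 → [-1, 1]
midpoint 0: p = 2 > 0 → [0, 1]
midpoint 0.5: p = -0.75 < 0 → [0, 0.5]
midpoint 0.25: p = 0.5625 > 0 → [0.25, 0.5]
midpoint 0.375: p = -0.1094 < 0 → [0.25, 0.375]

++-+-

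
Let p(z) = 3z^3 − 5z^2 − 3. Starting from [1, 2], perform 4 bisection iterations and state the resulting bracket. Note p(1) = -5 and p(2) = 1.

[1.875, 1.9375]

m = 1.5, p(m) = -4.125 (−); new bracket [1.5, 2]
m = 1.75, p(m) = -2.234375 (−); new bracket [1.75, 2]
m = 1.875, p(m) = -0.802734 (−); new bracket [1.875, 2]
m = 1.9375, p(m) = 0.05 (+); new bracket [1.875, 1.9375]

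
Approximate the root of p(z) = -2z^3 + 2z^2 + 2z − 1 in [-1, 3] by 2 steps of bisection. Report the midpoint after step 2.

p(1) = 1 > 0, so the root lies in [1, 3]
p(2) = -5 < 0, so the root lies in [1, 2]

2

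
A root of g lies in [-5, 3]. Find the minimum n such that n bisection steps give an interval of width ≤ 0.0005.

14

Width after n steps is 8/2^n. Need 2^n ≥ 8/0.0005 = 16000.
2^13 = 8192 < 16000 ≤ 2^14 = 16384, so n = 14.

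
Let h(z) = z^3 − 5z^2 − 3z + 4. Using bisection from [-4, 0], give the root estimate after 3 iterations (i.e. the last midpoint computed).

z = -2 gives h = -18, negative; keep [-2, 0]
z = -1 gives h = 1, positive; keep [-2, -1]
z = -1.5 gives h = -6.125, negative; keep [-1.5, -1]

-1.5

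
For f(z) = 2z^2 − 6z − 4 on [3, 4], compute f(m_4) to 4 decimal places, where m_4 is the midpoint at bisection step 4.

z = 3.5 gives f = -0.5, negative; keep [3.5, 4]
z = 3.75 gives f = 1.625, positive; keep [3.5, 3.75]
z = 3.625 gives f = 0.53125, positive; keep [3.5, 3.625]
z = 3.5625 gives f = 0.0078, positive; keep [3.5, 3.5625]

0.0078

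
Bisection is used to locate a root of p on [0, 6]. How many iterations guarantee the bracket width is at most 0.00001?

Width after n steps is 6/2^n. Need 2^n ≥ 6/0.00001 = 600000.
2^19 = 524288 < 600000 ≤ 2^20 = 1048576, so n = 20.

20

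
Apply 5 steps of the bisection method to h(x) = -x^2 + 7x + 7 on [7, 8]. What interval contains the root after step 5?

midpoint 7.5: h = 3.25 > 0 → [7.5, 8]
midpoint 7.75: h = 1.1875 > 0 → [7.75, 8]
midpoint 7.875: h = 0.109375 > 0 → [7.875, 8]
midpoint 7.9375: h = -0.4414 < 0 → [7.875, 7.9375]
midpoint 7.90625: h = -0.165 < 0 → [7.875, 7.90625]

[7.875, 7.90625]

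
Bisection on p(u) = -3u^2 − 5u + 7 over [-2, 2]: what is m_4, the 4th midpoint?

p(0) = 7 > 0, so the root lies in [0, 2]
p(1) = -1 < 0, so the root lies in [0, 1]
p(0.5) = 3.75 > 0, so the root lies in [0.5, 1]
p(0.75) = 1.5625 > 0, so the root lies in [0.75, 1]

0.75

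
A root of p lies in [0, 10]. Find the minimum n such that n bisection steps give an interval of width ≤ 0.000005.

Width after n steps is 10/2^n. Need 2^n ≥ 10/0.000005 = 2000000.
2^20 = 1048576 < 2000000 ≤ 2^21 = 2097152, so n = 21.

21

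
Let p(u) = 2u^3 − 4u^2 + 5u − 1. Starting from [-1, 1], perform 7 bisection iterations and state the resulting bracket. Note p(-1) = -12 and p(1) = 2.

[0.234375, 0.25]

midpoint 0: p = -1 < 0 → [0, 1]
midpoint 0.5: p = 0.75 > 0 → [0, 0.5]
midpoint 0.25: p = 0.03125 > 0 → [0, 0.25]
midpoint 0.125: p = -0.4336 < 0 → [0.125, 0.25]
midpoint 0.1875: p = -0.1899 < 0 → [0.1875, 0.25]
midpoint 0.21875: p = -0.0767 < 0 → [0.21875, 0.25]
midpoint 0.234375: p = -0.0221 < 0 → [0.234375, 0.25]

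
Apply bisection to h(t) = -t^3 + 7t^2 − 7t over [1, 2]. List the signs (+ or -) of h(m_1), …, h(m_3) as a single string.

++-

m = 1.5, h(m) = 1.875 (+); new bracket [1, 1.5]
m = 1.25, h(m) = 0.234375 (+); new bracket [1, 1.25]
m = 1.125, h(m) = -0.439453 (−); new bracket [1.125, 1.25]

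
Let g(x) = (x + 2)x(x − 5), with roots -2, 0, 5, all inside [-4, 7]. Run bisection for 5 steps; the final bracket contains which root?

x = 1.5 gives g = -18.375, negative; keep [1.5, 7]
x = 4.25 gives g = -19.921875, negative; keep [4.25, 7]
x = 5.625 gives g = 26.806641, positive; keep [4.25, 5.625]
x = 4.9375 gives g = -2.1409, negative; keep [4.9375, 5.625]
x = 5.28125 gives g = 10.8152, positive; keep [4.9375, 5.28125]

5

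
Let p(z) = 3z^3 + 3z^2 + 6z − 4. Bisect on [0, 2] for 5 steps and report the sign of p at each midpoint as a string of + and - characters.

++---

m = 1, p(m) = 8 (+); new bracket [0, 1]
m = 0.5, p(m) = 0.125 (+); new bracket [0, 0.5]
m = 0.25, p(m) = -2.265625 (−); new bracket [0.25, 0.5]
m = 0.375, p(m) = -1.1699 (−); new bracket [0.375, 0.5]
m = 0.4375, p(m) = -0.5496 (−); new bracket [0.4375, 0.5]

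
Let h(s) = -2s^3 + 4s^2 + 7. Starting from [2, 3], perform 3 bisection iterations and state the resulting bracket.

m = 2.5, h(m) = 0.75 (+); new bracket [2.5, 3]
m = 2.75, h(m) = -4.34375 (−); new bracket [2.5, 2.75]
m = 2.625, h(m) = -1.613281 (−); new bracket [2.5, 2.625]

[2.5, 2.625]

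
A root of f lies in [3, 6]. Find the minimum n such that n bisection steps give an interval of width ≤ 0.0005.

13

Width after n steps is 3/2^n. Need 2^n ≥ 3/0.0005 = 6000.
2^12 = 4096 < 6000 ≤ 2^13 = 8192, so n = 13.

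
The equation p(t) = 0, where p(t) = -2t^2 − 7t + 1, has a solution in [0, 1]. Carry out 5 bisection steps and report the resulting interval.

p(0.5) = -3 < 0, so the root lies in [0, 0.5]
p(0.25) = -0.875 < 0, so the root lies in [0, 0.25]
p(0.125) = 0.09375 > 0, so the root lies in [0.125, 0.25]
p(0.1875) = -0.3828 < 0, so the root lies in [0.125, 0.1875]
p(0.15625) = -0.1426 < 0, so the root lies in [0.125, 0.15625]

[0.125, 0.15625]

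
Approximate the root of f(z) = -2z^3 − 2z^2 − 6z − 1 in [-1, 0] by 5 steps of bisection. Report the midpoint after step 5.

midpoint -0.5: f = 1.75 > 0 → [-0.5, 0]
midpoint -0.25: f = 0.40625 > 0 → [-0.25, 0]
midpoint -0.125: f = -0.277344 < 0 → [-0.25, -0.125]
midpoint -0.1875: f = 0.0679 > 0 → [-0.1875, -0.125]
midpoint -0.15625: f = -0.1037 < 0 → [-0.1875, -0.15625]

-0.15625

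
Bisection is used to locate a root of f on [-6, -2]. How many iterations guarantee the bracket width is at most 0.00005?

Width after n steps is 4/2^n. Need 2^n ≥ 4/0.00005 = 80000.
2^16 = 65536 < 80000 ≤ 2^17 = 131072, so n = 17.

17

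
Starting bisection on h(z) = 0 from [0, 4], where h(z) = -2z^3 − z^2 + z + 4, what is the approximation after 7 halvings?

1.21875

h(2) = -14 < 0, so the root lies in [0, 2]
h(1) = 2 > 0, so the root lies in [1, 2]
h(1.5) = -3.5 < 0, so the root lies in [1, 1.5]
h(1.25) = -0.2188 < 0, so the root lies in [1, 1.25]
h(1.125) = 1.0117 > 0, so the root lies in [1.125, 1.25]
h(1.1875) = 0.4282 > 0, so the root lies in [1.1875, 1.25]
h(1.21875) = 0.1129 > 0, so the root lies in [1.21875, 1.25]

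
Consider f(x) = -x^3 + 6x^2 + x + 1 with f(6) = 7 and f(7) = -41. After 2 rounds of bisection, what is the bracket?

midpoint 6.5: f = -13.625 < 0 → [6, 6.5]
midpoint 6.25: f = -2.515625 < 0 → [6, 6.25]

[6, 6.25]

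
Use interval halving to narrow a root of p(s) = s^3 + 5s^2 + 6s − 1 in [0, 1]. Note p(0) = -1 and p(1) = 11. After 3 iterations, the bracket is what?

[0.125, 0.25]

midpoint 0.5: p = 3.375 > 0 → [0, 0.5]
midpoint 0.25: p = 0.828125 > 0 → [0, 0.25]
midpoint 0.125: p = -0.169922 < 0 → [0.125, 0.25]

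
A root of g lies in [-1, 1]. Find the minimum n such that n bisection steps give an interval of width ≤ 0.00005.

Width after n steps is 2/2^n. Need 2^n ≥ 2/0.00005 = 40000.
2^15 = 32768 < 40000 ≤ 2^16 = 65536, so n = 16.

16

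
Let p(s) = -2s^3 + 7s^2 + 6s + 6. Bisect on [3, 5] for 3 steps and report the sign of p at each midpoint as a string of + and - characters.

p(4) = 14 > 0, so the root lies in [4, 5]
p(4.5) = -7.5 < 0, so the root lies in [4, 4.5]
p(4.25) = 4.40625 > 0, so the root lies in [4.25, 4.5]

+-+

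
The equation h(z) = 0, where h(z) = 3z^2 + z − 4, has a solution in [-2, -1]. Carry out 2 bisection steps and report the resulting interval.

[-1.5, -1.25]

midpoint -1.5: h = 1.25 > 0 → [-1.5, -1]
midpoint -1.25: h = -0.5625 < 0 → [-1.5, -1.25]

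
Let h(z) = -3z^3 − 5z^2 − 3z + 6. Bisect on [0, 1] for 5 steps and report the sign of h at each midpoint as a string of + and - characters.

+-+++

z = 0.5 gives h = 2.875, positive; keep [0.5, 1]
z = 0.75 gives h = -0.328125, negative; keep [0.5, 0.75]
z = 0.625 gives h = 1.439453, positive; keep [0.625, 0.75]
z = 0.6875 gives h = 0.5994, positive; keep [0.6875, 0.75]
z = 0.71875 gives h = 0.1468, positive; keep [0.71875, 0.75]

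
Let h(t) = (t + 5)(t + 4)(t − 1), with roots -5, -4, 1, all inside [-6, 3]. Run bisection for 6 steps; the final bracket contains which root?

midpoint -1.5: h = -21.875 < 0 → [-1.5, 3]
midpoint 0.75: h = -6.828125 < 0 → [0.75, 3]
midpoint 1.875: h = 35.341797 > 0 → [0.75, 1.875]
midpoint 1.3125: h = 10.4797 > 0 → [0.75, 1.3125]
midpoint 1.03125: h = 0.9483 > 0 → [0.75, 1.03125]
midpoint 0.890625: h = -3.151 < 0 → [0.890625, 1.03125]

1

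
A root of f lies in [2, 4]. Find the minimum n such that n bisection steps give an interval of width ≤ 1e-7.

Width after n steps is 2/2^n. Need 2^n ≥ 2/1e-7 = 20000000.
2^24 = 16777216 < 20000000 ≤ 2^25 = 33554432, so n = 25.

25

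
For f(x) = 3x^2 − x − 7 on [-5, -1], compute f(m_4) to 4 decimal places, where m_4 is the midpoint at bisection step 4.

midpoint -3: f = 23 > 0 → [-3, -1]
midpoint -2: f = 7 > 0 → [-2, -1]
midpoint -1.5: f = 1.25 > 0 → [-1.5, -1]
midpoint -1.25: f = -1.0625 < 0 → [-1.5, -1.25]

-1.0625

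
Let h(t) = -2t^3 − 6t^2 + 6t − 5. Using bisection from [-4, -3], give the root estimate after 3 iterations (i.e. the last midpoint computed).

midpoint -3.5: h = -13.75 < 0 → [-4, -3.5]
midpoint -3.75: h = -6.40625 < 0 → [-4, -3.75]
midpoint -3.875: h = -1.972656 < 0 → [-4, -3.875]

-3.875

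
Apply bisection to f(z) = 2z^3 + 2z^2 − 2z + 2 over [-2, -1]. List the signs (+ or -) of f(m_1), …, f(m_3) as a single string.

m = -1.5, f(m) = 2.75 (+); new bracket [-2, -1.5]
m = -1.75, f(m) = 0.90625 (+); new bracket [-2, -1.75]
m = -1.875, f(m) = -0.402344 (−); new bracket [-1.875, -1.75]

++-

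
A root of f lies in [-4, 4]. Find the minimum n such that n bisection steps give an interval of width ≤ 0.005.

11

Width after n steps is 8/2^n. Need 2^n ≥ 8/0.005 = 1600.
2^10 = 1024 < 1600 ≤ 2^11 = 2048, so n = 11.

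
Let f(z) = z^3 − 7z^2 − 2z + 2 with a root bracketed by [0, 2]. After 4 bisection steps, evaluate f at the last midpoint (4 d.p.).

0.3184

m = 1, f(m) = -6 (−); new bracket [0, 1]
m = 0.5, f(m) = -0.625 (−); new bracket [0, 0.5]
m = 0.25, f(m) = 1.078125 (+); new bracket [0.25, 0.5]
m = 0.375, f(m) = 0.3184 (+); new bracket [0.375, 0.5]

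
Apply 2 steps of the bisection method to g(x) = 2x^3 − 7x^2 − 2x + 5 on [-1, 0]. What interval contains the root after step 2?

[-1, -0.75]

g(-0.5) = 4 > 0, so the root lies in [-1, -0.5]
g(-0.75) = 1.71875 > 0, so the root lies in [-1, -0.75]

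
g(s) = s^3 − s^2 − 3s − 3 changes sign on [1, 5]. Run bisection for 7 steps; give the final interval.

m = 3, g(m) = 6 (+); new bracket [1, 3]
m = 2, g(m) = -5 (−); new bracket [2, 3]
m = 2.5, g(m) = -1.125 (−); new bracket [2.5, 3]
m = 2.75, g(m) = 1.9844 (+); new bracket [2.5, 2.75]
m = 2.625, g(m) = 0.3223 (+); new bracket [2.5, 2.625]
m = 2.5625, g(m) = -0.4275 (−); new bracket [2.5625, 2.625]
m = 2.59375, g(m) = -0.0592 (−); new bracket [2.59375, 2.625]

[2.59375, 2.625]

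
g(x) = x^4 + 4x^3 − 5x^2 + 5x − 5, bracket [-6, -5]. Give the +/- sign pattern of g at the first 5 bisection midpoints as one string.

g(-5.5) = 65.8125 > 0, so the root lies in [-5.5, -5]
g(-5.25) = 11.816406 > 0, so the root lies in [-5.25, -5]
g(-5.125) = -10.515381 < 0, so the root lies in [-5.25, -5.125]
g(-5.1875) = 0.2825 > 0, so the root lies in [-5.1875, -5.125]
g(-5.15625) = -5.2069 < 0, so the root lies in [-5.1875, -5.15625]

++-+-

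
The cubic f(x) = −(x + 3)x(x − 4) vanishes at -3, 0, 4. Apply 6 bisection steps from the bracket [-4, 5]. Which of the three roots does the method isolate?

midpoint 0.5: f = 6.125 > 0 → [0.5, 5]
midpoint 2.75: f = 19.765625 > 0 → [2.75, 5]
midpoint 3.875: f = 3.330078 > 0 → [3.875, 5]
midpoint 4.4375: f = -14.4392 < 0 → [3.875, 4.4375]
midpoint 4.15625: f = -4.6474 < 0 → [3.875, 4.15625]
midpoint 4.015625: f = -0.4402 < 0 → [3.875, 4.015625]

4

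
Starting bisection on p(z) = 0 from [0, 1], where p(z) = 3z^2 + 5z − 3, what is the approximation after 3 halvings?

midpoint 0.5: p = 0.25 > 0 → [0, 0.5]
midpoint 0.25: p = -1.5625 < 0 → [0.25, 0.5]
midpoint 0.375: p = -0.703125 < 0 → [0.375, 0.5]

0.375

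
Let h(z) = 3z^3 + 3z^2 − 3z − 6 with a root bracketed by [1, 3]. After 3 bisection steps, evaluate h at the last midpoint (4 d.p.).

midpoint 2: h = 24 > 0 → [1, 2]
midpoint 1.5: h = 6.375 > 0 → [1, 1.5]
midpoint 1.25: h = 0.796875 > 0 → [1, 1.25]

0.7969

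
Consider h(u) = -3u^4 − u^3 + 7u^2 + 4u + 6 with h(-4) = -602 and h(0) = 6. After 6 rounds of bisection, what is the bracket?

u = -2 gives h = -14, negative; keep [-2, 0]
u = -1 gives h = 7, positive; keep [-2, -1]
u = -1.5 gives h = 3.9375, positive; keep [-2, -1.5]
u = -1.75 gives h = -2.3398, negative; keep [-1.75, -1.5]
u = -1.625 gives h = 1.3567, positive; keep [-1.75, -1.625]
u = -1.6875 gives h = -0.3384, negative; keep [-1.6875, -1.625]

[-1.6875, -1.625]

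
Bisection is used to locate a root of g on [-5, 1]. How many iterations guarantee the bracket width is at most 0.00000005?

Width after n steps is 6/2^n. Need 2^n ≥ 6/0.00000005 = 120000000.
2^26 = 67108864 < 120000000 ≤ 2^27 = 134217728, so n = 27.

27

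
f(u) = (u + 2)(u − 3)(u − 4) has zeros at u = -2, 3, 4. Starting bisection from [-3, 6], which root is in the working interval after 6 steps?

m = 1.5, f(m) = 13.125 (+); new bracket [-3, 1.5]
m = -0.75, f(m) = 22.265625 (+); new bracket [-3, -0.75]
m = -1.875, f(m) = 3.580078 (+); new bracket [-3, -1.875]
m = -2.4375, f(m) = -15.3142 (−); new bracket [-2.4375, -1.875]
m = -2.15625, f(m) = -4.9599 (−); new bracket [-2.15625, -1.875]
m = -2.015625, f(m) = -0.4714 (−); new bracket [-2.015625, -1.875]

-2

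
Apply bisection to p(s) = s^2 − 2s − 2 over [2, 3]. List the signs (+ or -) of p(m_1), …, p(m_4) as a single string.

p(2.5) = -0.75 < 0, so the root lies in [2.5, 3]
p(2.75) = 0.0625 > 0, so the root lies in [2.5, 2.75]
p(2.625) = -0.359375 < 0, so the root lies in [2.625, 2.75]
p(2.6875) = -0.1523 < 0, so the root lies in [2.6875, 2.75]

-+--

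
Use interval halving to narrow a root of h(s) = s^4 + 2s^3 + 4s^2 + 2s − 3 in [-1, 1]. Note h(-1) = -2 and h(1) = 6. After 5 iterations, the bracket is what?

[0.5625, 0.625]

m = 0, h(m) = -3 (−); new bracket [0, 1]
m = 0.5, h(m) = -0.6875 (−); new bracket [0.5, 1]
m = 0.75, h(m) = 1.910156 (+); new bracket [0.5, 0.75]
m = 0.625, h(m) = 0.4534 (+); new bracket [0.5, 0.625]
m = 0.5625, h(m) = -0.1533 (−); new bracket [0.5625, 0.625]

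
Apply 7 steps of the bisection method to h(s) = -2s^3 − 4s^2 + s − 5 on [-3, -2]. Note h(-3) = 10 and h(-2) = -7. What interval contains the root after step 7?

h(-2.5) = -1.25 < 0, so the root lies in [-3, -2.5]
h(-2.75) = 3.59375 > 0, so the root lies in [-2.75, -2.5]
h(-2.625) = 0.988281 > 0, so the root lies in [-2.625, -2.5]
h(-2.5625) = -0.1753 < 0, so the root lies in [-2.625, -2.5625]
h(-2.59375) = 0.3952 > 0, so the root lies in [-2.59375, -2.5625]
h(-2.578125) = 0.1072 > 0, so the root lies in [-2.578125, -2.5625]
h(-2.5703125) = -0.0348 < 0, so the root lies in [-2.578125, -2.5703125]

[-2.578125, -2.5703125]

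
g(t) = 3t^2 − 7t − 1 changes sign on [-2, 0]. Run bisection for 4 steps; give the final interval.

m = -1, g(m) = 9 (+); new bracket [-1, 0]
m = -0.5, g(m) = 3.25 (+); new bracket [-0.5, 0]
m = -0.25, g(m) = 0.9375 (+); new bracket [-0.25, 0]
m = -0.125, g(m) = -0.0781 (−); new bracket [-0.25, -0.125]

[-0.25, -0.125]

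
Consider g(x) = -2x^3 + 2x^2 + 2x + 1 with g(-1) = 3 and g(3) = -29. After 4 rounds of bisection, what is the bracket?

[1.5, 1.75]

m = 1, g(m) = 3 (+); new bracket [1, 3]
m = 2, g(m) = -3 (−); new bracket [1, 2]
m = 1.5, g(m) = 1.75 (+); new bracket [1.5, 2]
m = 1.75, g(m) = -0.0938 (−); new bracket [1.5, 1.75]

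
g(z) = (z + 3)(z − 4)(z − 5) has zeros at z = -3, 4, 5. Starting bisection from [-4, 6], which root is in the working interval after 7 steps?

z = 1 gives g = 48, positive; keep [-4, 1]
z = -1.5 gives g = 53.625, positive; keep [-4, -1.5]
z = -2.75 gives g = 13.078125, positive; keep [-4, -2.75]
z = -3.375 gives g = -23.1621, negative; keep [-3.375, -2.75]
z = -3.0625 gives g = -3.5588, negative; keep [-3.0625, -2.75]
z = -2.90625 gives g = 5.119, positive; keep [-3.0625, -2.90625]
z = -2.984375 gives g = 0.8713, positive; keep [-3.0625, -2.984375]

-3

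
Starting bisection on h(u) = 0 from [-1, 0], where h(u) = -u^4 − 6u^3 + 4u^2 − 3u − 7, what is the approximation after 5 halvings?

-0.78125

midpoint -0.5: h = -3.8125 < 0 → [-1, -0.5]
midpoint -0.75: h = -0.285156 < 0 → [-1, -0.75]
midpoint -0.875: h = 2.12085 > 0 → [-0.875, -0.75]
midpoint -0.8125: h = 0.8606 > 0 → [-0.8125, -0.75]
midpoint -0.78125: h = 0.2737 > 0 → [-0.78125, -0.75]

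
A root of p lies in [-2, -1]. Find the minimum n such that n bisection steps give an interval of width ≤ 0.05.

Width after n steps is 1/2^n. Need 2^n ≥ 1/0.05 = 20.
2^4 = 16 < 20 ≤ 2^5 = 32, so n = 5.

5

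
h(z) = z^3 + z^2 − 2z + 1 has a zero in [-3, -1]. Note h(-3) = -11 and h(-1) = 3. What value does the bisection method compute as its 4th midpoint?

-2.125

midpoint -2: h = 1 > 0 → [-3, -2]
midpoint -2.5: h = -3.375 < 0 → [-2.5, -2]
midpoint -2.25: h = -0.828125 < 0 → [-2.25, -2]
midpoint -2.125: h = 0.1699 > 0 → [-2.25, -2.125]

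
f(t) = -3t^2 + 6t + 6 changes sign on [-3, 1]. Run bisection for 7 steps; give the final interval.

[-0.75, -0.71875]

f(-1) = -3 < 0, so the root lies in [-1, 1]
f(0) = 6 > 0, so the root lies in [-1, 0]
f(-0.5) = 2.25 > 0, so the root lies in [-1, -0.5]
f(-0.75) = -0.1875 < 0, so the root lies in [-0.75, -0.5]
f(-0.625) = 1.0781 > 0, so the root lies in [-0.75, -0.625]
f(-0.6875) = 0.457 > 0, so the root lies in [-0.75, -0.6875]
f(-0.71875) = 0.1377 > 0, so the root lies in [-0.75, -0.71875]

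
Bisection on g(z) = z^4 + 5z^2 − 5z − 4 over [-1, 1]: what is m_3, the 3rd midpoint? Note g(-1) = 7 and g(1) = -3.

-0.75

m = 0, g(m) = -4 (−); new bracket [-1, 0]
m = -0.5, g(m) = -0.1875 (−); new bracket [-1, -0.5]
m = -0.75, g(m) = 2.878906 (+); new bracket [-0.75, -0.5]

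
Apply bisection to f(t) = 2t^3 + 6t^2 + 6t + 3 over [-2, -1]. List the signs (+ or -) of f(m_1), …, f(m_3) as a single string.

m = -1.5, f(m) = 0.75 (+); new bracket [-2, -1.5]
m = -1.75, f(m) = 0.15625 (+); new bracket [-2, -1.75]
m = -1.875, f(m) = -0.339844 (−); new bracket [-1.875, -1.75]

++-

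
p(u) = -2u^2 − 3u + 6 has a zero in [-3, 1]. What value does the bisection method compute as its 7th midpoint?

-2.65625

p(-1) = 7 > 0, so the root lies in [-3, -1]
p(-2) = 4 > 0, so the root lies in [-3, -2]
p(-2.5) = 1 > 0, so the root lies in [-3, -2.5]
p(-2.75) = -0.875 < 0, so the root lies in [-2.75, -2.5]
p(-2.625) = 0.0938 > 0, so the root lies in [-2.75, -2.625]
p(-2.6875) = -0.3828 < 0, so the root lies in [-2.6875, -2.625]
p(-2.65625) = -0.1426 < 0, so the root lies in [-2.65625, -2.625]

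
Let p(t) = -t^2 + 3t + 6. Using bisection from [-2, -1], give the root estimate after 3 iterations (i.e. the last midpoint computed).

-1.375

t = -1.5 gives p = -0.75, negative; keep [-1.5, -1]
t = -1.25 gives p = 0.6875, positive; keep [-1.5, -1.25]
t = -1.375 gives p = -0.015625, negative; keep [-1.375, -1.25]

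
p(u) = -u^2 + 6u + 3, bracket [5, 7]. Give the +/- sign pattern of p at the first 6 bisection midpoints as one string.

+-+++-

u = 6 gives p = 3, positive; keep [6, 7]
u = 6.5 gives p = -0.25, negative; keep [6, 6.5]
u = 6.25 gives p = 1.4375, positive; keep [6.25, 6.5]
u = 6.375 gives p = 0.6094, positive; keep [6.375, 6.5]
u = 6.4375 gives p = 0.1836, positive; keep [6.4375, 6.5]
u = 6.46875 gives p = -0.0322, negative; keep [6.4375, 6.46875]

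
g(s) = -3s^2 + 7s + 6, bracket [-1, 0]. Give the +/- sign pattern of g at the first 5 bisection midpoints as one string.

+-+-+

midpoint -0.5: g = 1.75 > 0 → [-1, -0.5]
midpoint -0.75: g = -0.9375 < 0 → [-0.75, -0.5]
midpoint -0.625: g = 0.453125 > 0 → [-0.75, -0.625]
midpoint -0.6875: g = -0.2305 < 0 → [-0.6875, -0.625]
midpoint -0.65625: g = 0.1143 > 0 → [-0.6875, -0.65625]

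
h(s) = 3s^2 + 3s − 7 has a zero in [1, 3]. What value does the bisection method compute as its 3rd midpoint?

s = 2 gives h = 11, positive; keep [1, 2]
s = 1.5 gives h = 4.25, positive; keep [1, 1.5]
s = 1.25 gives h = 1.4375, positive; keep [1, 1.25]

1.25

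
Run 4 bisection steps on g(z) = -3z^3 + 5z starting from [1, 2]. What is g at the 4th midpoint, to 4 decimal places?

-0.2205

g(1.5) = -2.625 < 0, so the root lies in [1, 1.5]
g(1.25) = 0.390625 > 0, so the root lies in [1.25, 1.5]
g(1.375) = -0.923828 < 0, so the root lies in [1.25, 1.375]
g(1.3125) = -0.2205 < 0, so the root lies in [1.25, 1.3125]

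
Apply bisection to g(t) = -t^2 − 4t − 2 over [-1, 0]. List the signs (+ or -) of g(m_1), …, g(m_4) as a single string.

t = -0.5 gives g = -0.25, negative; keep [-1, -0.5]
t = -0.75 gives g = 0.4375, positive; keep [-0.75, -0.5]
t = -0.625 gives g = 0.109375, positive; keep [-0.625, -0.5]
t = -0.5625 gives g = -0.0664, negative; keep [-0.625, -0.5625]

-++-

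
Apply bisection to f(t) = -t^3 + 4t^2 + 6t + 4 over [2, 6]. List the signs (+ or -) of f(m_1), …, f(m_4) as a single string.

++-+

t = 4 gives f = 28, positive; keep [4, 6]
t = 5 gives f = 9, positive; keep [5, 6]
t = 5.5 gives f = -8.375, negative; keep [5, 5.5]
t = 5.25 gives f = 1.0469, positive; keep [5.25, 5.5]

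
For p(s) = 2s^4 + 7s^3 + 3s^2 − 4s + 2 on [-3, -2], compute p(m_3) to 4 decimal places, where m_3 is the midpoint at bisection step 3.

m = -2.5, p(m) = -0.5 (−); new bracket [-3, -2.5]
m = -2.75, p(m) = 4.492188 (+); new bracket [-2.75, -2.5]
m = -2.625, p(m) = 1.518066 (+); new bracket [-2.625, -2.5]

1.5181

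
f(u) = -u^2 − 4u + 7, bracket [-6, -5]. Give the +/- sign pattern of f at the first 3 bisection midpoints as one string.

u = -5.5 gives f = -1.25, negative; keep [-5.5, -5]
u = -5.25 gives f = 0.4375, positive; keep [-5.5, -5.25]
u = -5.375 gives f = -0.390625, negative; keep [-5.375, -5.25]

-+-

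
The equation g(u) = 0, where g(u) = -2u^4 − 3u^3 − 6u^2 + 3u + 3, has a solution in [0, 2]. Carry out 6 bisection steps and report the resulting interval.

[0.71875, 0.75]

m = 1, g(m) = -5 (−); new bracket [0, 1]
m = 0.5, g(m) = 2.5 (+); new bracket [0.5, 1]
m = 0.75, g(m) = -0.023438 (−); new bracket [0.5, 0.75]
m = 0.625, g(m) = 1.4937 (+); new bracket [0.625, 0.75]
m = 0.6875, g(m) = 0.8049 (+); new bracket [0.6875, 0.75]
m = 0.71875, g(m) = 0.409 (+); new bracket [0.71875, 0.75]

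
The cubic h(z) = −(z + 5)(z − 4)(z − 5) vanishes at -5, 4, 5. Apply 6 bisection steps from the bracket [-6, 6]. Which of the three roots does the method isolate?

midpoint 0: h = -100 < 0 → [-6, 0]
midpoint -3: h = -112 < 0 → [-6, -3]
midpoint -4.5: h = -40.375 < 0 → [-6, -4.5]
midpoint -5.25: h = 23.7031 > 0 → [-5.25, -4.5]
midpoint -4.875: h = -10.9551 < 0 → [-5.25, -4.875]
midpoint -5.0625: h = 5.6995 > 0 → [-5.0625, -4.875]

-5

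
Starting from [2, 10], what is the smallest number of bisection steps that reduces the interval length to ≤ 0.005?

Width after n steps is 8/2^n. Need 2^n ≥ 8/0.005 = 1600.
2^10 = 1024 < 1600 ≤ 2^11 = 2048, so n = 11.

11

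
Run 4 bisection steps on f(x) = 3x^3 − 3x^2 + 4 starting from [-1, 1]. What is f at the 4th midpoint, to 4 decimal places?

m = 0, f(m) = 4 (+); new bracket [-1, 0]
m = -0.5, f(m) = 2.875 (+); new bracket [-1, -0.5]
m = -0.75, f(m) = 1.046875 (+); new bracket [-1, -0.75]
m = -0.875, f(m) = -0.3066 (−); new bracket [-0.875, -0.75]

-0.3066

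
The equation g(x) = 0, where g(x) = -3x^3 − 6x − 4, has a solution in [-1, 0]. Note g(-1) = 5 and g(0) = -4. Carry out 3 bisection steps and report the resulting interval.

[-0.625, -0.5]

midpoint -0.5: g = -0.625 < 0 → [-1, -0.5]
midpoint -0.75: g = 1.765625 > 0 → [-0.75, -0.5]
midpoint -0.625: g = 0.482422 > 0 → [-0.625, -0.5]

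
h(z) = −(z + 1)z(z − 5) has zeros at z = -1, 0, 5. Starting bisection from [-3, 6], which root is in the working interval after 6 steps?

h(1.5) = 13.125 > 0, so the root lies in [1.5, 6]
h(3.75) = 22.265625 > 0, so the root lies in [3.75, 6]
h(4.875) = 3.580078 > 0, so the root lies in [4.875, 6]
h(5.4375) = -15.3142 < 0, so the root lies in [4.875, 5.4375]
h(5.15625) = -4.9599 < 0, so the root lies in [4.875, 5.15625]
h(5.015625) = -0.4714 < 0, so the root lies in [4.875, 5.015625]

5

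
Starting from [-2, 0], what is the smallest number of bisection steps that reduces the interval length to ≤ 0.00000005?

Width after n steps is 2/2^n. Need 2^n ≥ 2/0.00000005 = 40000000.
2^25 = 33554432 < 40000000 ≤ 2^26 = 67108864, so n = 26.

26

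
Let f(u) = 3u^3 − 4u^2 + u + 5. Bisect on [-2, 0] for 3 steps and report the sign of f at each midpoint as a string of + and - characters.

-++

u = -1 gives f = -3, negative; keep [-1, 0]
u = -0.5 gives f = 3.125, positive; keep [-1, -0.5]
u = -0.75 gives f = 0.734375, positive; keep [-1, -0.75]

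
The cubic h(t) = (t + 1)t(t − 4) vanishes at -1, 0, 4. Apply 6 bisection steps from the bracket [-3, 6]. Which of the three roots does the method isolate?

4

midpoint 1.5: h = -9.375 < 0 → [1.5, 6]
midpoint 3.75: h = -4.453125 < 0 → [3.75, 6]
midpoint 4.875: h = 25.060547 > 0 → [3.75, 4.875]
midpoint 4.3125: h = 7.1594 > 0 → [3.75, 4.3125]
midpoint 4.03125: h = 0.6338 > 0 → [3.75, 4.03125]
midpoint 3.890625: h = -2.0811 < 0 → [3.890625, 4.03125]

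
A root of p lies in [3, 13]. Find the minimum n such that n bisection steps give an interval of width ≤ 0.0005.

15

Width after n steps is 10/2^n. Need 2^n ≥ 10/0.0005 = 20000.
2^14 = 16384 < 20000 ≤ 2^15 = 32768, so n = 15.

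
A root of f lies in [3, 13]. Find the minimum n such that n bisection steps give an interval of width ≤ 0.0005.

Width after n steps is 10/2^n. Need 2^n ≥ 10/0.0005 = 20000.
2^14 = 16384 < 20000 ≤ 2^15 = 32768, so n = 15.

15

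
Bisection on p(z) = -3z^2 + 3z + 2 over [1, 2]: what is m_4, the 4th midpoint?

midpoint 1.5: p = -0.25 < 0 → [1, 1.5]
midpoint 1.25: p = 1.0625 > 0 → [1.25, 1.5]
midpoint 1.375: p = 0.453125 > 0 → [1.375, 1.5]
midpoint 1.4375: p = 0.1133 > 0 → [1.4375, 1.5]

1.4375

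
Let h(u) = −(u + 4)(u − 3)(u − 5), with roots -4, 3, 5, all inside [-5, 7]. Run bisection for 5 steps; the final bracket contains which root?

midpoint 1: h = -40 < 0 → [-5, 1]
midpoint -2: h = -70 < 0 → [-5, -2]
midpoint -3.5: h = -27.625 < 0 → [-5, -3.5]
midpoint -4.25: h = 16.7656 > 0 → [-4.25, -3.5]
midpoint -3.875: h = -7.627 < 0 → [-4.25, -3.875]

-4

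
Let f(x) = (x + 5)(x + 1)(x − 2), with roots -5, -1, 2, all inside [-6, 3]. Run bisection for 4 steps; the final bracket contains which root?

f(-1.5) = 6.125 > 0, so the root lies in [-6, -1.5]
f(-3.75) = 19.765625 > 0, so the root lies in [-6, -3.75]
f(-4.875) = 3.330078 > 0, so the root lies in [-6, -4.875]
f(-5.4375) = -14.4392 < 0, so the root lies in [-5.4375, -4.875]

-5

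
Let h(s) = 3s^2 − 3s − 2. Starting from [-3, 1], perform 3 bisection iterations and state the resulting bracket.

h(-1) = 4 > 0, so the root lies in [-1, 1]
h(0) = -2 < 0, so the root lies in [-1, 0]
h(-0.5) = 0.25 > 0, so the root lies in [-0.5, 0]

[-0.5, 0]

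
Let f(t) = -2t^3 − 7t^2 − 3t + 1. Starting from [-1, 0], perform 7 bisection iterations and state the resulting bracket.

[-0.7890625, -0.78125]

midpoint -0.5: f = 1 > 0 → [-1, -0.5]
midpoint -0.75: f = 0.15625 > 0 → [-1, -0.75]
midpoint -0.875: f = -0.394531 < 0 → [-0.875, -0.75]
midpoint -0.8125: f = -0.1108 < 0 → [-0.8125, -0.75]
midpoint -0.78125: f = 0.025 > 0 → [-0.8125, -0.78125]
midpoint -0.796875: f = -0.0424 < 0 → [-0.796875, -0.78125]
midpoint -0.7890625: f = -0.0086 < 0 → [-0.7890625, -0.78125]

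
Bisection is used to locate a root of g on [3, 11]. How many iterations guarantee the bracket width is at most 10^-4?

17

Width after n steps is 8/2^n. Need 2^n ≥ 8/10^-4 = 80000.
2^16 = 65536 < 80000 ≤ 2^17 = 131072, so n = 17.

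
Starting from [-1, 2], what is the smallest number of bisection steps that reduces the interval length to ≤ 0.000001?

22

Width after n steps is 3/2^n. Need 2^n ≥ 3/0.000001 = 3000000.
2^21 = 2097152 < 3000000 ≤ 2^22 = 4194304, so n = 22.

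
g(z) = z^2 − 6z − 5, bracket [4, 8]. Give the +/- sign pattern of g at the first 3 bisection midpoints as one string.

-+-

m = 6, g(m) = -5 (−); new bracket [6, 8]
m = 7, g(m) = 2 (+); new bracket [6, 7]
m = 6.5, g(m) = -1.75 (−); new bracket [6.5, 7]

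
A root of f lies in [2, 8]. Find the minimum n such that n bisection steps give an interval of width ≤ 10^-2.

10

Width after n steps is 6/2^n. Need 2^n ≥ 6/10^-2 = 600.
2^9 = 512 < 600 ≤ 2^10 = 1024, so n = 10.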